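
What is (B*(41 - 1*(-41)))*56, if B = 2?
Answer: 9184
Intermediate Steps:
(B*(41 - 1*(-41)))*56 = (2*(41 - 1*(-41)))*56 = (2*(41 + 41))*56 = (2*82)*56 = 164*56 = 9184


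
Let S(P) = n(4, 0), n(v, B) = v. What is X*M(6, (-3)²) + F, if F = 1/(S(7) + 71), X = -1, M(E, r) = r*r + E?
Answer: -6524/75 ≈ -86.987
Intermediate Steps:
M(E, r) = E + r² (M(E, r) = r² + E = E + r²)
S(P) = 4
F = 1/75 (F = 1/(4 + 71) = 1/75 ≈ 0.013333)
X*M(6, (-3)²) + F = -(6 + ((-3)²)²) + 1/75 = -(6 + 9²) + 1/75 = -(6 + 81) + 1/75 = -1*87 + 1/75 = -87 + 1/75 = -6524/75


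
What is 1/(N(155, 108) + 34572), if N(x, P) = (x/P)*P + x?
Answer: 1/34882 ≈ 2.8668e-5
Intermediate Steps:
N(x, P) = 2*x (N(x, P) = (x/P)*P + x = x + x = 2*x)
1/(N(155, 108) + 34572) = 1/(2*155 + 34572) = 1/(310 + 34572) = 1/34882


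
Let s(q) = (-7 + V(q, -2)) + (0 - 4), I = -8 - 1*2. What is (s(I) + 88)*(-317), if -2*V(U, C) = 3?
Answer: -47867/2 ≈ -23934.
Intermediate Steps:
V(U, C) = -3/2 (V(U, C) = -½*3 = -3/2)
I = -10 (I = -8 - 2 = -10)
s(q) = -25/2 (s(q) = (-7 - 3/2) + (0 - 4) = -17/2 - 4 = -25/2)
(s(I) + 88)*(-317) = (-25/2 + 88)*(-317) = (151/2)*(-317) = -47867/2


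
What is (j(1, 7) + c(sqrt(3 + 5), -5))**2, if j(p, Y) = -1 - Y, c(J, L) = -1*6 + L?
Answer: 361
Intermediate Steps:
c(J, L) = -6 + L
(j(1, 7) + c(sqrt(3 + 5), -5))**2 = ((-1 - 1*7) + (-6 - 5))**2 = ((-1 - 7) - 11)**2 = (-8 - 11)**2 = (-19)**2 = 361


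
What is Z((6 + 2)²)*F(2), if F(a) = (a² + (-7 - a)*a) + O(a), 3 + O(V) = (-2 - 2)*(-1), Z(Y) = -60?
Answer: 780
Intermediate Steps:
O(V) = 1 (O(V) = -3 + (-2 - 2)*(-1) = -3 - 4*(-1) = -3 + 4 = 1)
F(a) = 1 + a² + a*(-7 - a) (F(a) = (a² + (-7 - a)*a) + 1 = (a² + a*(-7 - a)) + 1 = 1 + a² + a*(-7 - a))
Z((6 + 2)²)*F(2) = -60*(1 - 7*2) = -60*(1 - 14) = -60*(-13) = 780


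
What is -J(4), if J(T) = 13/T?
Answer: -13/4 ≈ -3.2500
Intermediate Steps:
-J(4) = -13/4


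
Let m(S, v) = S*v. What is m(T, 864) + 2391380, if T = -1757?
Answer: 873332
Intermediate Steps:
m(T, 864) + 2391380 = -1757*864 + 2391380 = -1518048 + 2391380 = 873332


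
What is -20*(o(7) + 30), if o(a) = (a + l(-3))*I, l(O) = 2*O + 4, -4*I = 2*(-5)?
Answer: -850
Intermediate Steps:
I = 5/2 (I = -(-5)/2 = -¼*(-10) = 5/2 ≈ 2.5000)
l(O) = 4 + 2*O
o(a) = -5 + 5*a/2 (o(a) = (a + (4 + 2*(-3)))*(5/2) = (a + (4 - 6))*(5/2) = (a - 2)*(5/2) = (-2 + a)*(5/2) = -5 + 5*a/2)
-20*(o(7) + 30) = -20*((-5 + (5/2)*7) + 30) = -20*((-5 + 35/2) + 30) = -20*(25/2 + 30) = -20*85/2 = -850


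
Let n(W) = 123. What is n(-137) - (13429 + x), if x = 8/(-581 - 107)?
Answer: -1144315/86 ≈ -13306.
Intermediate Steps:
x = -1/86 (x = 8/(-688) = 8*(-1/688) = -1/86 ≈ -0.011628)
n(-137) - (13429 + x) = 123 - (13429 - 1/86) = 123 - 1*1154893/86 = 123 - 1154893/86 = -1144315/86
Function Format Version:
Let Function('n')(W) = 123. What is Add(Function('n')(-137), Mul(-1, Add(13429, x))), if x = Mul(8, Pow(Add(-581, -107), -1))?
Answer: Rational(-1144315, 86) ≈ -13306.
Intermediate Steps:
x = Rational(-1, 86) (x = Mul(8, Pow(-688, -1)) = Mul(8, Rational(-1, 688)) = Rational(-1, 86) ≈ -0.011628)
Add(Function('n')(-137), Mul(-1, Add(13429, x))) = Add(123, Mul(-1, Add(13429, Rational(-1, 86)))) = Add(123, Mul(-1, Rational(1154893, 86))) = Add(123, Rational(-1154893, 86)) = Rational(-1144315, 86)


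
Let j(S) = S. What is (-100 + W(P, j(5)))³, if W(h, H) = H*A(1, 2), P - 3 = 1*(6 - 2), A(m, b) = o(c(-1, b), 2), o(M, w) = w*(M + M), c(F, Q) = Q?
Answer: -216000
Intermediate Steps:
o(M, w) = 2*M*w (o(M, w) = w*(2*M) = 2*M*w)
A(m, b) = 4*b (A(m, b) = 2*b*2 = 4*b)
P = 7 (P = 3 + 1*(6 - 2) = 3 + 1*4 = 3 + 4 = 7)
W(h, H) = 8*H (W(h, H) = H*(4*2) = H*8 = 8*H)
(-100 + W(P, j(5)))³ = (-100 + 8*5)³ = (-100 + 40)³ = (-60)³ = -216000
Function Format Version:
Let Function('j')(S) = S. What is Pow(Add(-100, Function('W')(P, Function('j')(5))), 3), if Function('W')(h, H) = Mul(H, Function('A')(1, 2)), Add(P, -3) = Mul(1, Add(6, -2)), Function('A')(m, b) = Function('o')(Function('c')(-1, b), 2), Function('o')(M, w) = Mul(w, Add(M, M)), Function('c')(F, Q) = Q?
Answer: -216000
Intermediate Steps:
Function('o')(M, w) = Mul(2, M, w) (Function('o')(M, w) = Mul(w, Mul(2, M)) = Mul(2, M, w))
Function('A')(m, b) = Mul(4, b) (Function('A')(m, b) = Mul(2, b, 2) = Mul(4, b))
P = 7 (P = Add(3, Mul(1, Add(6, -2))) = Add(3, Mul(1, 4)) = Add(3, 4) = 7)
Function('W')(h, H) = Mul(8, H) (Function('W')(h, H) = Mul(H, Mul(4, 2)) = Mul(H, 8) = Mul(8, H))
Pow(Add(-100, Function('W')(P, Function('j')(5))), 3) = Pow(Add(-100, Mul(8, 5)), 3) = Pow(Add(-100, 40), 3) = Pow(-60, 3) = -216000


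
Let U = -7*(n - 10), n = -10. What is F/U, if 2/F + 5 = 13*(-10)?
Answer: -1/9450 ≈ -0.00010582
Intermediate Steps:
F = -2/135 (F = 2/(-5 + 13*(-10)) = 2/(-5 - 130) = 2/(-135) = 2*(-1/135) = -2/135 ≈ -0.014815)
U = 140 (U = -7*(-10 - 10) = -7*(-20) = 140)
F/U = -2/135/140 = -2/135*1/140 = -1/9450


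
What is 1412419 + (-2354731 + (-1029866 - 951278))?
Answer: -2923456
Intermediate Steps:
1412419 + (-2354731 + (-1029866 - 951278)) = 1412419 + (-2354731 - 1981144) = 1412419 - 4335875 = -2923456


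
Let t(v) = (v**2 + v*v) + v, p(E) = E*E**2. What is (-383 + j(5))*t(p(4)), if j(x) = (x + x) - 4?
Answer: -3112512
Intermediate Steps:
p(E) = E**3
t(v) = v + 2*v**2 (t(v) = (v**2 + v**2) + v = 2*v**2 + v = v + 2*v**2)
j(x) = -4 + 2*x (j(x) = 2*x - 4 = -4 + 2*x)
(-383 + j(5))*t(p(4)) = (-383 + (-4 + 2*5))*(4**3*(1 + 2*4**3)) = (-383 + (-4 + 10))*(64*(1 + 2*64)) = (-383 + 6)*(64*(1 + 128)) = -24128*129 = -377*8256 = -3112512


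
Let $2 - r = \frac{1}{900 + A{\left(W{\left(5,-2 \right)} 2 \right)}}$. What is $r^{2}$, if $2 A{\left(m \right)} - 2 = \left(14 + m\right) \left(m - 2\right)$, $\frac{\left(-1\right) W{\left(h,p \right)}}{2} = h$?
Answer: $\frac{3736489}{935089} \approx 3.9959$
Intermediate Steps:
$W{\left(h,p \right)} = - 2 h$
$A{\left(m \right)} = 1 + \frac{\left(-2 + m\right) \left(14 + m\right)}{2}$ ($A{\left(m \right)} = 1 + \frac{\left(14 + m\right) \left(m - 2\right)}{2} = 1 + \frac{\left(14 + m\right) \left(-2 + m\right)}{2} = 1 + \frac{\left(-2 + m\right) \left(14 + m\right)}{2}$)
$r = \frac{1933}{967}$ ($r = 2 - \frac{1}{900 + \left(-13 + \frac{\left(\left(-2\right) 5 \cdot 2\right)^{2}}{2} + 6 \left(-2\right) 5 \cdot 2\right)} = 2 - \frac{1}{900 + \left(-13 + \frac{\left(\left(-10\right) 2\right)^{2}}{2} + 6 \left(\left(-10\right) 2\right)\right)} = 2 - \frac{1}{900 + \left(-13 + \frac{\left(-20\right)^{2}}{2} + 6 \left(-20\right)\right)} = 2 - \frac{1}{900 - -67} = 2 - \frac{1}{900 + 67} = 2 - \frac{1}{967} = \frac{1933}{967} \approx 1.999$)
$r^{2} = \left(\frac{1933}{967}\right)^{2} = \frac{3736489}{935089}$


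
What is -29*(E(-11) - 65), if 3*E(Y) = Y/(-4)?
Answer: 22301/12 ≈ 1858.4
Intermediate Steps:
E(Y) = -Y/12 (E(Y) = (Y/(-4))/3 = (Y*(-¼))/3 = (-Y/4)/3 = -Y/12)
-29*(E(-11) - 65) = -29*(-1/12*(-11) - 65) = -29*(11/12 - 65) = -29*(-769/12) = 22301/12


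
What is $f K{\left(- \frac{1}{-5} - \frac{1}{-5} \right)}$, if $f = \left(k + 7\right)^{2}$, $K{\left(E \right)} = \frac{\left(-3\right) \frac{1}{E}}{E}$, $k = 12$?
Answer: $- \frac{27075}{4} \approx -6768.8$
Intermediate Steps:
$K{\left(E \right)} = - \frac{3}{E^{2}}$
$f = 361$ ($f = \left(12 + 7\right)^{2} = 19^{2} = 361$)
$f K{\left(- \frac{1}{-5} - \frac{1}{-5} \right)} = 361 \left(- \frac{3}{\left(- \frac{1}{-5} - \frac{1}{-5}\right)^{2}}\right) = 361 \left(- \frac{3}{\left(\left(-1\right) \left(- \frac{1}{5}\right) - - \frac{1}{5}\right)^{2}}\right) = 361 \left(- \frac{3}{\left(\frac{1}{5} + \frac{1}{5}\right)^{2}}\right) = 361 \left(- \frac{3}{\frac{4}{25}}\right) = 361 \left(\left(-3\right) \frac{25}{4}\right) = 361 \left(- \frac{75}{4}\right) = - \frac{27075}{4}$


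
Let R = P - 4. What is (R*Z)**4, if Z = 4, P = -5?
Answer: 1679616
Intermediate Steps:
R = -9 (R = -5 - 4 = -9)
(R*Z)**4 = (-9*4)**4 = (-36)**4 = 1679616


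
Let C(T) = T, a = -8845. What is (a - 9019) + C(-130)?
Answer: -17994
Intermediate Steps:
(a - 9019) + C(-130) = (-8845 - 9019) - 130 = -17864 - 130 = -17994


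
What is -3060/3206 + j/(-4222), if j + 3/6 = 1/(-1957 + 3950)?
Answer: -25745013187/26976713876 ≈ -0.95434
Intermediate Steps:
j = -1991/3986 (j = -½ + 1/(-1957 + 3950) = -½ + 1/1993 = -1991/3986 ≈ -0.49950)
-3060/3206 + j/(-4222) = -3060/3206 - 1991/3986/(-4222) = -3060*1/3206 - 1991/3986*(-1/4222) = -1530/1603 + 1991/16828892 = -25745013187/26976713876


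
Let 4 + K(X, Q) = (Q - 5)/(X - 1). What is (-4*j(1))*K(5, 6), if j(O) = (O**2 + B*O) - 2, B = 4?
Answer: 45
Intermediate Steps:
K(X, Q) = -4 + (-5 + Q)/(-1 + X) (K(X, Q) = -4 + (Q - 5)/(X - 1) = -4 + (-5 + Q)/(-1 + X))
j(O) = -2 + O**2 + 4*O (j(O) = (O**2 + 4*O) - 2 = -2 + O**2 + 4*O)
(-4*j(1))*K(5, 6) = (-4*(-2 + 1**2 + 4*1))*((-1 + 6 - 4*5)/(-1 + 5)) = (-4*(-2 + 1 + 4))*((-1 + 6 - 20)/4) = (-4*3)*((1/4)*(-15)) = -12*(-15/4) = 45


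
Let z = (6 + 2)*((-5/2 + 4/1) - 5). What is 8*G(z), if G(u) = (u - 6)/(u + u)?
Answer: 34/7 ≈ 4.8571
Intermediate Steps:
z = -28 (z = 8*((-5*1/2 + 4*1) - 5) = 8*((-5/2 + 4) - 5) = 8*(3/2 - 5) = 8*(-7/2) = -28)
G(u) = (-6 + u)/(2*u) (G(u) = (-6 + u)/((2*u)) = (-6 + u)*(1/(2*u)) = (-6 + u)/(2*u))
8*G(z) = 8*((1/2)*(-6 - 28)/(-28)) = 8*((1/2)*(-1/28)*(-34)) = 8*(17/28) = 34/7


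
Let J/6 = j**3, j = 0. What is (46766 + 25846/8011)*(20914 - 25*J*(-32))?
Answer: 7835812240608/8011 ≈ 9.7813e+8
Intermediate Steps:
J = 0 (J = 6*0**3 = 6*0 = 0)
(46766 + 25846/8011)*(20914 - 25*J*(-32)) = (46766 + 25846/8011)*(20914 - 25*0*(-32)) = (46766 + 25846*(1/8011))*(20914 + 0*(-32)) = (46766 + 25846/8011)*(20914 + 0) = (374668272/8011)*20914 = 7835812240608/8011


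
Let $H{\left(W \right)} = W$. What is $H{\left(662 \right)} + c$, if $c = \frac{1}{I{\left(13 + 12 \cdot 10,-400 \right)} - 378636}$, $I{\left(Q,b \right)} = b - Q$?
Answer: $\frac{251009877}{379169} \approx 662.0$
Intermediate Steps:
$c = - \frac{1}{379169}$ ($c = \frac{1}{\left(-400 - \left(13 + 12 \cdot 10\right)\right) - 378636} = \frac{1}{\left(-400 - \left(13 + 120\right)\right) - 378636} = \frac{1}{\left(-400 - 133\right) - 378636} = \frac{1}{-533 - 378636} = \frac{1}{-379169} = - \frac{1}{379169} \approx -2.6373 \cdot 10^{-6}$)
$H{\left(662 \right)} + c = 662 - \frac{1}{379169} = \frac{251009877}{379169}$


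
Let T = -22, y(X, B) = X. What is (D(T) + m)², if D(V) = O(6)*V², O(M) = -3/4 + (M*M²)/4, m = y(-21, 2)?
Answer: 663165504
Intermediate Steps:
m = -21
O(M) = -¾ + M³/4 (O(M) = -3*¼ + M³*(¼) = -¾ + M³/4)
D(V) = 213*V²/4 (D(V) = (-¾ + (¼)*6³)*V² = (-¾ + (¼)*216)*V² = (-¾ + 54)*V² = 213*V²/4)
(D(T) + m)² = ((213/4)*(-22)² - 21)² = ((213/4)*484 - 21)² = (25773 - 21)² = 25752² = 663165504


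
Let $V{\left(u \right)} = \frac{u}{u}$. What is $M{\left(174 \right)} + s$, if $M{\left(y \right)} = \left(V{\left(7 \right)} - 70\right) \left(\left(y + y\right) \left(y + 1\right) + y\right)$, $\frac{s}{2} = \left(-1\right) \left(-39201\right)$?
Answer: $-4135704$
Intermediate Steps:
$s = 78402$ ($s = 2 \left(\left(-1\right) \left(-39201\right)\right) = 2 \cdot 39201 = 78402$)
$V{\left(u \right)} = 1$
$M{\left(y \right)} = - 69 y - 138 y \left(1 + y\right)$ ($M{\left(y \right)} = \left(1 - 70\right) \left(\left(y + y\right) \left(y + 1\right) + y\right) = - 69 \left(2 y \left(1 + y\right) + y\right) = - 69 \left(y + 2 y \left(1 + y\right)\right) = - 69 y - 138 y \left(1 + y\right)$)
$M{\left(174 \right)} + s = \left(-69\right) 174 \left(3 + 2 \cdot 174\right) + 78402 = \left(-69\right) 174 \left(3 + 348\right) + 78402 = \left(-69\right) 174 \cdot 351 + 78402 = -4214106 + 78402 = -4135704$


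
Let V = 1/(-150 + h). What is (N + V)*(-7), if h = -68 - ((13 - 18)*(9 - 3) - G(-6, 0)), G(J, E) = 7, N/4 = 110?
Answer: -557473/181 ≈ -3080.0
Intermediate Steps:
N = 440 (N = 4*110 = 440)
h = -31 (h = -68 - ((13 - 18)*(9 - 3) - 1*7) = -68 - (-5*6 - 7) = -68 - (-30 - 7) = -68 - 1*(-37) = -68 + 37 = -31)
V = -1/181 (V = 1/(-150 - 31) = 1/(-181) = -1/181 ≈ -0.0055249)
(N + V)*(-7) = (440 - 1/181)*(-7) = (79639/181)*(-7) = -557473/181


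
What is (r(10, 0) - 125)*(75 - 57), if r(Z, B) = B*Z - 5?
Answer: -2340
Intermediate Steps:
r(Z, B) = -5 + B*Z
(r(10, 0) - 125)*(75 - 57) = ((-5 + 0*10) - 125)*(75 - 57) = ((-5 + 0) - 125)*18 = (-5 - 125)*18 = -130*18 = -2340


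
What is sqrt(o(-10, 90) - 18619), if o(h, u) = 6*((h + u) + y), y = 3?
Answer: I*sqrt(18121) ≈ 134.61*I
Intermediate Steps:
o(h, u) = 18 + 6*h + 6*u (o(h, u) = 6*((h + u) + 3) = 6*(3 + h + u) = 18 + 6*h + 6*u)
sqrt(o(-10, 90) - 18619) = sqrt((18 + 6*(-10) + 6*90) - 18619) = sqrt((18 - 60 + 540) - 18619) = sqrt(498 - 18619) = sqrt(-18121) = I*sqrt(18121)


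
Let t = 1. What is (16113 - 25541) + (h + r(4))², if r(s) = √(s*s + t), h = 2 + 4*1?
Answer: -9375 + 12*√17 ≈ -9325.5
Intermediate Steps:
h = 6 (h = 2 + 4 = 6)
r(s) = √(1 + s²) (r(s) = √(s*s + 1) = √(s² + 1) = √(1 + s²))
(16113 - 25541) + (h + r(4))² = (16113 - 25541) + (6 + √(1 + 4²))² = -9428 + (6 + √(1 + 16))² = -9428 + (6 + √17)²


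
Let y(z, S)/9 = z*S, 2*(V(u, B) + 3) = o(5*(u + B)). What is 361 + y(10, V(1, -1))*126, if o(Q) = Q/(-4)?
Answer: -33659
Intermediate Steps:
o(Q) = -Q/4 (o(Q) = Q*(-1/4) = -Q/4)
V(u, B) = -3 - 5*B/8 - 5*u/8 (V(u, B) = -3 + (-5*(u + B)/4)/2 = -3 + (-5*(B + u)/4)/2 = -3 + (-(5*B + 5*u)/4)/2 = -3 + (-5*B/4 - 5*u/4)/2 = -3 + (-5*B/8 - 5*u/8) = -3 - 5*B/8 - 5*u/8)
y(z, S) = 9*S*z (y(z, S) = 9*(z*S) = 9*(S*z) = 9*S*z)
361 + y(10, V(1, -1))*126 = 361 + (9*(-3 - 5/8*(-1) - 5/8*1)*10)*126 = 361 + (9*(-3 + 5/8 - 5/8)*10)*126 = 361 + (9*(-3)*10)*126 = 361 - 270*126 = 361 - 34020 = -33659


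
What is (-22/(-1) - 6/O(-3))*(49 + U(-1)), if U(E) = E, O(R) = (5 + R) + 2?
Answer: 984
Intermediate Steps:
O(R) = 7 + R
(-22/(-1) - 6/O(-3))*(49 + U(-1)) = (-22/(-1) - 6/(7 - 3))*(49 - 1) = (-22*(-1) - 6/4)*48 = (22 - 6*¼)*48 = (22 - 3/2)*48 = (41/2)*48 = 984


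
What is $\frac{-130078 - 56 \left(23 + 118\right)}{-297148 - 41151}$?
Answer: $\frac{137974}{338299} \approx 0.40785$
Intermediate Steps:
$\frac{-130078 - 56 \left(23 + 118\right)}{-297148 - 41151} = \frac{-130078 - 7896}{-338299} = \left(-130078 - 7896\right) \left(- \frac{1}{338299}\right) = \left(-137974\right) \left(- \frac{1}{338299}\right) = \frac{137974}{338299}$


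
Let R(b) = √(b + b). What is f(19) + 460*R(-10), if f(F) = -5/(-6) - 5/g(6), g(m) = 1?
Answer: -25/6 + 920*I*√5 ≈ -4.1667 + 2057.2*I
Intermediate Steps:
R(b) = √2*√b (R(b) = √(2*b) = √2*√b)
f(F) = -25/6 (f(F) = -5/(-6) - 5/1 = -5*(-⅙) - 5*1 = ⅚ - 5 = -25/6)
f(19) + 460*R(-10) = -25/6 + 460*(√2*√(-10)) = -25/6 + 460*(√2*(I*√10)) = -25/6 + 460*(2*I*√5) = -25/6 + 920*I*√5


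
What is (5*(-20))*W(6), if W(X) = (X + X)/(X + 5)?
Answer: -1200/11 ≈ -109.09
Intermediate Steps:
W(X) = 2*X/(5 + X) (W(X) = (2*X)/(5 + X) = 2*X/(5 + X))
(5*(-20))*W(6) = (5*(-20))*(2*6/(5 + 6)) = -200*6/11 = -100*12/11 = -1200/11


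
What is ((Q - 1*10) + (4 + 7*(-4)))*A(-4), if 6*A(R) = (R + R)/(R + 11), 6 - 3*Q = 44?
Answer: 80/9 ≈ 8.8889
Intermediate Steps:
Q = -38/3 (Q = 2 - ⅓*44 = 2 - 44/3 = -38/3 ≈ -12.667)
A(R) = R/(3*(11 + R)) (A(R) = ((R + R)/(R + 11))/6 = ((2*R)/(11 + R))/6 = (2*R/(11 + R))/6 = R/(3*(11 + R)))
((Q - 1*10) + (4 + 7*(-4)))*A(-4) = ((-38/3 - 1*10) + (4 + 7*(-4)))*((⅓)*(-4)/(11 - 4)) = ((-38/3 - 10) + (4 - 28))*((⅓)*(-4)/7) = (-68/3 - 24)*((⅓)*(-4)*(⅐)) = -140/3*(-4/21) = 80/9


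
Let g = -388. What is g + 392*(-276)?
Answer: -108580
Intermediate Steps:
g + 392*(-276) = -388 + 392*(-276) = -388 - 108192 = -108580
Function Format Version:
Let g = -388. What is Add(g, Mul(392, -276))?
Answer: -108580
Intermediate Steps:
Add(g, Mul(392, -276)) = Add(-388, Mul(392, -276)) = Add(-388, -108192) = -108580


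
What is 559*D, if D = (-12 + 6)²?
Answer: 20124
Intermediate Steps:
D = 36 (D = (-6)² = 36)
559*D = 559*36 = 20124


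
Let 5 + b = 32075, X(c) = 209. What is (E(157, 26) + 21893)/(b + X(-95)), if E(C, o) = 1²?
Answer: 21894/32279 ≈ 0.67827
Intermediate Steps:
b = 32070 (b = -5 + 32075 = 32070)
E(C, o) = 1
(E(157, 26) + 21893)/(b + X(-95)) = (1 + 21893)/(32070 + 209) = 21894/32279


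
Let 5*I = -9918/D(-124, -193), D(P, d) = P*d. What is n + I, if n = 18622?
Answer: 1114149301/59830 ≈ 18622.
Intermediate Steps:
I = -4959/59830 (I = (-9918/((-124*(-193))))/5 = (-9918/23932)/5 = (-9918*1/23932)/5 = (1/5)*(-4959/11966) = -4959/59830 ≈ -0.082885)
n + I = 18622 - 4959/59830 = 1114149301/59830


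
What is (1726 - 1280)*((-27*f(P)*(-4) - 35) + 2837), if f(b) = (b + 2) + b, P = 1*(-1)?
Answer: 1249692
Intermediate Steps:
P = -1
f(b) = 2 + 2*b (f(b) = (2 + b) + b = 2 + 2*b)
(1726 - 1280)*((-27*f(P)*(-4) - 35) + 2837) = (1726 - 1280)*((-27*(2 + 2*(-1))*(-4) - 35) + 2837) = 446*((-27*(2 - 2)*(-4) - 35) + 2837) = 446*((-0*(-4) - 35) + 2837) = 446*((-27*0 - 35) + 2837) = 446*((0 - 35) + 2837) = 446*(-35 + 2837) = 446*2802 = 1249692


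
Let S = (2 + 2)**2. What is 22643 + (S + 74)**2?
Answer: 30743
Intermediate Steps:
S = 16 (S = 4**2 = 16)
22643 + (S + 74)**2 = 22643 + (16 + 74)**2 = 22643 + 90**2 = 22643 + 8100 = 30743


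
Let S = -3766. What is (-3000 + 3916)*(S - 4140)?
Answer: -7241896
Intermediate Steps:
(-3000 + 3916)*(S - 4140) = (-3000 + 3916)*(-3766 - 4140) = 916*(-7906) = -7241896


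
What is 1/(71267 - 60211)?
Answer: 1/11056 ≈ 9.0449e-5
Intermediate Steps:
1/(71267 - 60211) = 1/11056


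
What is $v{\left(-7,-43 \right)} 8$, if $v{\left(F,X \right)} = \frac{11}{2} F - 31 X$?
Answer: $10356$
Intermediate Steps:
$v{\left(F,X \right)} = - 31 X + \frac{11 F}{2}$ ($v{\left(F,X \right)} = 11 \cdot \frac{1}{2} F - 31 X = \frac{11 F}{2} - 31 X = - 31 X + \frac{11 F}{2}$)
$v{\left(-7,-43 \right)} 8 = \left(\left(-31\right) \left(-43\right) + \frac{11}{2} \left(-7\right)\right) 8 = \left(1333 - \frac{77}{2}\right) 8 = \frac{2589}{2} \cdot 8 = 10356$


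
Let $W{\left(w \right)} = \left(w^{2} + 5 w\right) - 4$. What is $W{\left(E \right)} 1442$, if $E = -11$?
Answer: $89404$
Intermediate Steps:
$W{\left(w \right)} = -4 + w^{2} + 5 w$
$W{\left(E \right)} 1442 = \left(-4 + \left(-11\right)^{2} + 5 \left(-11\right)\right) 1442 = \left(-4 + 121 - 55\right) 1442 = 62 \cdot 1442 = 89404$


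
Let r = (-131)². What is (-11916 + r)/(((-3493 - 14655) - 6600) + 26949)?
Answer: 5245/2201 ≈ 2.3830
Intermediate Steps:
r = 17161
(-11916 + r)/(((-3493 - 14655) - 6600) + 26949) = (-11916 + 17161)/(((-3493 - 14655) - 6600) + 26949) = 5245/((-18148 - 6600) + 26949) = 5245/(-24748 + 26949) = 5245/2201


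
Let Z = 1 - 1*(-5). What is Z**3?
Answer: 216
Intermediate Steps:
Z = 6 (Z = 1 + 5 = 6)
Z**3 = 6**3 = 216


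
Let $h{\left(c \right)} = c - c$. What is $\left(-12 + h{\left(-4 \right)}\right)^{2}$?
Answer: $144$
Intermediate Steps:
$h{\left(c \right)} = 0$
$\left(-12 + h{\left(-4 \right)}\right)^{2} = \left(-12 + 0\right)^{2} = \left(-12\right)^{2} = 144$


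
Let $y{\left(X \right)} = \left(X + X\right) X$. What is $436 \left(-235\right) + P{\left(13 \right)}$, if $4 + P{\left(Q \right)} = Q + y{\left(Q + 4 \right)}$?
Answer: $-101873$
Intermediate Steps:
$y{\left(X \right)} = 2 X^{2}$ ($y{\left(X \right)} = 2 X X = 2 X^{2}$)
$P{\left(Q \right)} = -4 + Q + 2 \left(4 + Q\right)^{2}$ ($P{\left(Q \right)} = -4 + \left(Q + 2 \left(Q + 4\right)^{2}\right) = -4 + \left(Q + 2 \left(4 + Q\right)^{2}\right) = -4 + Q + 2 \left(4 + Q\right)^{2}$)
$436 \left(-235\right) + P{\left(13 \right)} = 436 \left(-235\right) + \left(-4 + 13 + 2 \left(4 + 13\right)^{2}\right) = -102460 + \left(-4 + 13 + 2 \cdot 17^{2}\right) = -102460 + \left(-4 + 13 + 2 \cdot 289\right) = -102460 + \left(-4 + 13 + 578\right) = -102460 + 587 = -101873$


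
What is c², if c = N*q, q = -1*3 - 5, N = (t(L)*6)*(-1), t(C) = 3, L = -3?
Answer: 20736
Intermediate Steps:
N = -18 (N = (3*6)*(-1) = 18*(-1) = -18)
q = -8 (q = -3 - 5 = -8)
c = 144 (c = -18*(-8) = 144)
c² = 144² = 20736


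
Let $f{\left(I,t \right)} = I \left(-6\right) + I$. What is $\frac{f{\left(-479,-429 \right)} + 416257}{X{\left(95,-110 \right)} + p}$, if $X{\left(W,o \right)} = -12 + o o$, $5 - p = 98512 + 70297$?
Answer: $- \frac{104663}{39179} \approx -2.6714$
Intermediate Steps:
$p = -168804$ ($p = 5 - \left(98512 + 70297\right) = 5 - 168809 = -168804$)
$f{\left(I,t \right)} = - 5 I$ ($f{\left(I,t \right)} = - 6 I + I = - 5 I$)
$X{\left(W,o \right)} = -12 + o^{2}$
$\frac{f{\left(-479,-429 \right)} + 416257}{X{\left(95,-110 \right)} + p} = \frac{\left(-5\right) \left(-479\right) + 416257}{\left(-12 + \left(-110\right)^{2}\right) - 168804} = \frac{2395 + 416257}{\left(-12 + 12100\right) - 168804} = \frac{418652}{12088 - 168804} = \frac{418652}{-156716} = 418652 \left(- \frac{1}{156716}\right) = - \frac{104663}{39179}$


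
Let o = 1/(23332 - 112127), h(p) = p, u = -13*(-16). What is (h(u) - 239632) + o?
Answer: -21259654081/88795 ≈ -2.3942e+5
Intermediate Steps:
u = 208
o = -1/88795 (o = 1/(-88795) = -1/88795 ≈ -1.1262e-5)
(h(u) - 239632) + o = (208 - 239632) - 1/88795 = -239424 - 1/88795 = -21259654081/88795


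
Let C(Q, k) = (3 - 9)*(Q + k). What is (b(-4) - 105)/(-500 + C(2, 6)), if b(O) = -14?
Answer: 119/548 ≈ 0.21715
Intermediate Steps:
C(Q, k) = -6*Q - 6*k (C(Q, k) = -6*(Q + k) = -6*Q - 6*k)
(b(-4) - 105)/(-500 + C(2, 6)) = (-14 - 105)/(-500 + (-6*2 - 6*6)) = -119/(-500 + (-12 - 36)) = -119/(-500 - 48) = -119/(-548) = -119*(-1/548) = 119/548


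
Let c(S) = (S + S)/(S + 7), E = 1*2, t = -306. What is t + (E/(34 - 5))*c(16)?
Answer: -204038/667 ≈ -305.90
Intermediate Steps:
E = 2
c(S) = 2*S/(7 + S) (c(S) = (2*S)/(7 + S) = 2*S/(7 + S))
t + (E/(34 - 5))*c(16) = -306 + (2/(34 - 5))*(2*16/(7 + 16)) = -306 + (2/29)*(2*16/23) = -306 + ((1/29)*2)*(2*16*(1/23)) = -306 + (2/29)*(32/23) = -306 + 64/667 = -204038/667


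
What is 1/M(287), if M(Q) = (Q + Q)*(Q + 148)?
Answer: 1/249690 ≈ 4.0050e-6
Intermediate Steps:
M(Q) = 2*Q*(148 + Q) (M(Q) = (2*Q)*(148 + Q) = 2*Q*(148 + Q))
1/M(287) = 1/(2*287*(148 + 287)) = 1/(2*287*435) = 1/249690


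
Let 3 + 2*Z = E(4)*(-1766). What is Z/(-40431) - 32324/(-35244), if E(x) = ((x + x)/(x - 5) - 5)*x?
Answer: -51886499/237491694 ≈ -0.21848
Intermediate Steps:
E(x) = x*(-5 + 2*x/(-5 + x)) (E(x) = ((2*x)/(-5 + x) - 5)*x = (2*x/(-5 + x) - 5)*x = (-5 + 2*x/(-5 + x))*x = x*(-5 + 2*x/(-5 + x)))
Z = 91829/2 (Z = -3/2 + ((4*(25 - 3*4)/(-5 + 4))*(-1766))/2 = -3/2 + ((4*(25 - 12)/(-1))*(-1766))/2 = -3/2 + ((4*(-1)*13)*(-1766))/2 = -3/2 + (-52*(-1766))/2 = -3/2 + (½)*91832 = -3/2 + 45916 = 91829/2 ≈ 45915.)
Z/(-40431) - 32324/(-35244) = (91829/2)/(-40431) - 32324/(-35244) = (91829/2)*(-1/40431) - 32324*(-1/35244) = -91829/80862 + 8081/8811 = -51886499/237491694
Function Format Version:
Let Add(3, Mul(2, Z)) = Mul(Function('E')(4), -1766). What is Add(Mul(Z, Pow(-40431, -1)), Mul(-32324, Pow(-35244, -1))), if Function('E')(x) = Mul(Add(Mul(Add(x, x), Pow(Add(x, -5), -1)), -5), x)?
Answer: Rational(-51886499, 237491694) ≈ -0.21848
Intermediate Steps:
Function('E')(x) = Mul(x, Add(-5, Mul(2, x, Pow(Add(-5, x), -1)))) (Function('E')(x) = Mul(Add(Mul(Mul(2, x), Pow(Add(-5, x), -1)), -5), x) = Mul(Add(Mul(2, x, Pow(Add(-5, x), -1)), -5), x) = Mul(Add(-5, Mul(2, x, Pow(Add(-5, x), -1))), x) = Mul(x, Add(-5, Mul(2, x, Pow(Add(-5, x), -1)))))
Z = Rational(91829, 2) (Z = Add(Rational(-3, 2), Mul(Rational(1, 2), Mul(Mul(4, Pow(Add(-5, 4), -1), Add(25, Mul(-3, 4))), -1766))) = Add(Rational(-3, 2), Mul(Rational(1, 2), Mul(Mul(4, Pow(-1, -1), Add(25, -12)), -1766))) = Add(Rational(-3, 2), Mul(Rational(1, 2), Mul(Mul(4, -1, 13), -1766))) = Add(Rational(-3, 2), Mul(Rational(1, 2), Mul(-52, -1766))) = Add(Rational(-3, 2), Mul(Rational(1, 2), 91832)) = Add(Rational(-3, 2), 45916) = Rational(91829, 2) ≈ 45915.)
Add(Mul(Z, Pow(-40431, -1)), Mul(-32324, Pow(-35244, -1))) = Add(Mul(Rational(91829, 2), Pow(-40431, -1)), Mul(-32324, Pow(-35244, -1))) = Add(Mul(Rational(91829, 2), Rational(-1, 40431)), Mul(-32324, Rational(-1, 35244))) = Add(Rational(-91829, 80862), Rational(8081, 8811)) = Rational(-51886499, 237491694)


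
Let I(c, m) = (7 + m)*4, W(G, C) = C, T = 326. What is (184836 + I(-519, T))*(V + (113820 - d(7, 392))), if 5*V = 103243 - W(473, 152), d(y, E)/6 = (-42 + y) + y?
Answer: 125296835208/5 ≈ 2.5059e+10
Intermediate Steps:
d(y, E) = -252 + 12*y (d(y, E) = 6*((-42 + y) + y) = 6*(-42 + 2*y) = -252 + 12*y)
I(c, m) = 28 + 4*m
V = 103091/5 (V = (103243 - 1*152)/5 = (103243 - 152)/5 = (⅕)*103091 = 103091/5 ≈ 20618.)
(184836 + I(-519, T))*(V + (113820 - d(7, 392))) = (184836 + (28 + 4*326))*(103091/5 + (113820 - (-252 + 12*7))) = (184836 + (28 + 1304))*(103091/5 + (113820 - (-252 + 84))) = (184836 + 1332)*(103091/5 + (113820 - 1*(-168))) = 186168*(103091/5 + (113820 + 168)) = 186168*(103091/5 + 113988) = 186168*(673031/5) = 125296835208/5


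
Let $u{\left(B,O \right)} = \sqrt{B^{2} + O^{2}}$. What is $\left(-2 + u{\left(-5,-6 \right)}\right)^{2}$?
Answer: $\left(2 - \sqrt{61}\right)^{2} \approx 33.759$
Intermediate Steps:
$\left(-2 + u{\left(-5,-6 \right)}\right)^{2} = \left(-2 + \sqrt{\left(-5\right)^{2} + \left(-6\right)^{2}}\right)^{2} = \left(-2 + \sqrt{25 + 36}\right)^{2} = \left(-2 + \sqrt{61}\right)^{2}$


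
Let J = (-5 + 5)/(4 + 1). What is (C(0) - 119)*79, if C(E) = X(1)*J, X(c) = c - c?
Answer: -9401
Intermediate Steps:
J = 0 (J = 0/5 = 0*(1/5) = 0)
X(c) = 0
C(E) = 0 (C(E) = 0*0 = 0)
(C(0) - 119)*79 = (0 - 119)*79 = -119*79 = -9401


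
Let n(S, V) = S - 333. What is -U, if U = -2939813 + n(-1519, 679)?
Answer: 2941665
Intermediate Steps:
n(S, V) = -333 + S
U = -2941665 (U = -2939813 + (-333 - 1519) = -2939813 - 1852 = -2941665)
-U = -1*(-2941665) = 2941665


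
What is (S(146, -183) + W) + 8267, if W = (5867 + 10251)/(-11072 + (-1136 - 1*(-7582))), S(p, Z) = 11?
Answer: 19138955/2313 ≈ 8274.5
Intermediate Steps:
W = -8059/2313 (W = 16118/(-11072 + (-1136 + 7582)) = 16118/(-11072 + 6446) = 16118/(-4626) = 16118*(-1/4626) = -8059/2313 ≈ -3.4842)
(S(146, -183) + W) + 8267 = (11 - 8059/2313) + 8267 = 17384/2313 + 8267 = 19138955/2313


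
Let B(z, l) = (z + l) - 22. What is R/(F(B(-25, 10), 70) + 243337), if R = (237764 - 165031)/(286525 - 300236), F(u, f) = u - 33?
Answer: -72733/3335433837 ≈ -2.1806e-5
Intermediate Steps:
B(z, l) = -22 + l + z (B(z, l) = (l + z) - 22 = -22 + l + z)
F(u, f) = -33 + u
R = -72733/13711 (R = 72733/(-13711) = 72733*(-1/13711) = -72733/13711 ≈ -5.3047)
R/(F(B(-25, 10), 70) + 243337) = -72733/(13711*((-33 + (-22 + 10 - 25)) + 243337)) = -72733/(13711*((-33 - 37) + 243337)) = -72733/(13711*(-70 + 243337)) = -72733/13711/243267 = -72733/13711*1/243267 = -72733/3335433837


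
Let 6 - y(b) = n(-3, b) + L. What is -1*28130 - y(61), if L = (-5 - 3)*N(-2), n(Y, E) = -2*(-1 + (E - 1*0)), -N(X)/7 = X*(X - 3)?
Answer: -27696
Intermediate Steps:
N(X) = -7*X*(-3 + X) (N(X) = -7*X*(X - 3) = -7*X*(-3 + X))
n(Y, E) = 2 - 2*E (n(Y, E) = -2*(-1 + (E + 0)) = -2*(-1 + E) = 2 - 2*E)
L = 560 (L = (-5 - 3)*(7*(-2)*(3 - 1*(-2))) = -56*(-2)*(3 + 2) = -56*(-2)*5 = -8*(-70) = 560)
y(b) = -556 + 2*b (y(b) = 6 - ((2 - 2*b) + 560) = 6 - (562 - 2*b) = 6 + (-562 + 2*b) = -556 + 2*b)
-1*28130 - y(61) = -1*28130 - (-556 + 2*61) = -28130 - (-556 + 122) = -28130 - 1*(-434) = -28130 + 434 = -27696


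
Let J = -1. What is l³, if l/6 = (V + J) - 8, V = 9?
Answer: 0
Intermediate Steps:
l = 0 (l = 6*((9 - 1) - 8) = 6*(8 - 8) = 6*0 = 0)
l³ = 0³ = 0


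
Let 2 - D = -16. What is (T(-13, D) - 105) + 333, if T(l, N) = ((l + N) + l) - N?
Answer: 202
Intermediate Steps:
D = 18 (D = 2 - 1*(-16) = 2 + 16 = 18)
T(l, N) = 2*l (T(l, N) = ((N + l) + l) - N = (N + 2*l) - N = 2*l)
(T(-13, D) - 105) + 333 = (2*(-13) - 105) + 333 = (-26 - 105) + 333 = -131 + 333 = 202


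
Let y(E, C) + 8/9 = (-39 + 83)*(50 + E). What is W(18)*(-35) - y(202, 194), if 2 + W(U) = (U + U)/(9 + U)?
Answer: -99574/9 ≈ -11064.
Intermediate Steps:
W(U) = -2 + 2*U/(9 + U) (W(U) = -2 + (U + U)/(9 + U) = -2 + (2*U)/(9 + U) = -2 + 2*U/(9 + U))
y(E, C) = 19792/9 + 44*E (y(E, C) = -8/9 + (-39 + 83)*(50 + E) = -8/9 + 44*(50 + E) = -8/9 + (2200 + 44*E) = 19792/9 + 44*E)
W(18)*(-35) - y(202, 194) = -18/(9 + 18)*(-35) - (19792/9 + 44*202) = -18/27*(-35) - (19792/9 + 8888) = -18*1/27*(-35) - 1*99784/9 = -⅔*(-35) - 99784/9 = 70/3 - 99784/9 = -99574/9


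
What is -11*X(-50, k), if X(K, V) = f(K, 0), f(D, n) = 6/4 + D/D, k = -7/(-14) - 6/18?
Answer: -55/2 ≈ -27.500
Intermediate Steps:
k = ⅙ (k = -7*(-1/14) - 6*1/18 = ½ - ⅓ = ⅙ ≈ 0.16667)
f(D, n) = 5/2 (f(D, n) = 6*(¼) + 1 = 3/2 + 1 = 5/2)
X(K, V) = 5/2
-11*X(-50, k) = -11*5/2 = -55/2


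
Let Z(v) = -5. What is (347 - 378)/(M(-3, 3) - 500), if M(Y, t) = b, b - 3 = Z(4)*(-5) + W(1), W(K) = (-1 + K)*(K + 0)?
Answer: 31/472 ≈ 0.065678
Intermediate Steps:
W(K) = K*(-1 + K) (W(K) = (-1 + K)*K = K*(-1 + K))
b = 28 (b = 3 + (-5*(-5) + 1*(-1 + 1)) = 3 + (25 + 1*0) = 3 + (25 + 0) = 3 + 25 = 28)
M(Y, t) = 28
(347 - 378)/(M(-3, 3) - 500) = (347 - 378)/(28 - 500) = -31/(-472) = -31*(-1/472) = 31/472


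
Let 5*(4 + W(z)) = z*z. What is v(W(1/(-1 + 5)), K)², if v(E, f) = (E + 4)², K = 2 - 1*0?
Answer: 1/40960000 ≈ 2.4414e-8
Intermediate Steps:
W(z) = -4 + z²/5 (W(z) = -4 + (z*z)/5 = -4 + z²/5)
K = 2 (K = 2 + 0 = 2)
v(E, f) = (4 + E)²
v(W(1/(-1 + 5)), K)² = ((4 + (-4 + (1/(-1 + 5))²/5))²)² = ((4 + (-4 + (1/4)²/5))²)² = ((4 + (-4 + (¼)²/5))²)² = ((4 + (-4 + (⅕)*(1/16)))²)² = ((4 + (-4 + 1/80))²)² = ((4 - 319/80)²)² = ((1/80)²)² = (1/6400)² = 1/40960000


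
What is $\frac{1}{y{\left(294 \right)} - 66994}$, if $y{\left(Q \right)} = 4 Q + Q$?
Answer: $- \frac{1}{65524} \approx -1.5262 \cdot 10^{-5}$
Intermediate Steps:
$y{\left(Q \right)} = 5 Q$
$\frac{1}{y{\left(294 \right)} - 66994} = \frac{1}{5 \cdot 294 - 66994} = \frac{1}{1470 - 66994} = \frac{1}{-65524} = - \frac{1}{65524}$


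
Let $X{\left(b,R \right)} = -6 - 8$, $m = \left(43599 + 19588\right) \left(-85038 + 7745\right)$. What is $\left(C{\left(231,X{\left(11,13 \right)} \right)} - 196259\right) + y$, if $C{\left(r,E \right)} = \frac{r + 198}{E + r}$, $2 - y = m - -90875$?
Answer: $\frac{1059746768432}{217} \approx 4.8836 \cdot 10^{9}$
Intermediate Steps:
$m = -4883912791$ ($m = 63187 \left(-77293\right) = -4883912791$)
$y = 4883821918$ ($y = 2 - \left(-4883912791 - -90875\right) = 2 - \left(-4883912791 + 90875\right) = 2 - -4883821916 = 2 + 4883821916 = 4883821918$)
$X{\left(b,R \right)} = -14$
$C{\left(r,E \right)} = \frac{198 + r}{E + r}$
$\left(C{\left(231,X{\left(11,13 \right)} \right)} - 196259\right) + y = \left(\frac{198 + 231}{-14 + 231} - 196259\right) + 4883821918 = \left(\frac{1}{217} \cdot 429 - 196259\right) + 4883821918 = \left(\frac{429}{217} - 196259\right) + 4883821918 = - \frac{42587774}{217} + 4883821918 = \frac{1059746768432}{217}$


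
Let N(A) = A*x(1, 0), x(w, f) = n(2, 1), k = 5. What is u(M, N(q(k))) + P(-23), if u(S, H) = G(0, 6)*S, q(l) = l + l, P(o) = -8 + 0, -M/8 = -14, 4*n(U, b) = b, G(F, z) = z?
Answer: 664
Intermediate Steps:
n(U, b) = b/4
x(w, f) = ¼ (x(w, f) = (¼)*1 = ¼)
M = 112 (M = -8*(-14) = 112)
P(o) = -8
q(l) = 2*l
N(A) = A/4 (N(A) = A*(¼) = A/4)
u(S, H) = 6*S
u(M, N(q(k))) + P(-23) = 6*112 - 8 = 672 - 8 = 664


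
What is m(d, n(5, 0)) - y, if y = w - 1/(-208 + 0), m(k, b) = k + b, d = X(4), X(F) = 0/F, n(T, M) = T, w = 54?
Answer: -10193/208 ≈ -49.005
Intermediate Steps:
X(F) = 0
d = 0
m(k, b) = b + k
y = 11233/208 (y = 54 - 1/(-208 + 0) = 54 - 1/(-208) = 54 - 1*(-1/208) = 54 + 1/208 = 11233/208 ≈ 54.005)
m(d, n(5, 0)) - y = (5 + 0) - 1*11233/208 = 5 - 11233/208 = -10193/208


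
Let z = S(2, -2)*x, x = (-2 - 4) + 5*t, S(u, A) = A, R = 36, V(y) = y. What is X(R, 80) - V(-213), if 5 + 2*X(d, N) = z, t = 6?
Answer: 373/2 ≈ 186.50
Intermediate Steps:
x = 24 (x = (-2 - 4) + 5*6 = -6 + 30 = 24)
z = -48 (z = -2*24 = -48)
X(d, N) = -53/2 (X(d, N) = -5/2 + (½)*(-48) = -5/2 - 24 = -53/2)
X(R, 80) - V(-213) = -53/2 - 1*(-213) = -53/2 + 213 = 373/2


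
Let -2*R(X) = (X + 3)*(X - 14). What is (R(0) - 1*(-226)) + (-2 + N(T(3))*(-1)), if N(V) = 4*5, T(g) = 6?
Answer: 225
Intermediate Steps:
R(X) = -(-14 + X)*(3 + X)/2 (R(X) = -(X + 3)*(X - 14)/2 = -(3 + X)*(-14 + X)/2 = -(-14 + X)*(3 + X)/2)
N(V) = 20
(R(0) - 1*(-226)) + (-2 + N(T(3))*(-1)) = ((21 - ½*0² + (11/2)*0) - 1*(-226)) + (-2 + 20*(-1)) = ((21 - ½*0 + 0) + 226) + (-2 - 20) = ((21 + 0 + 0) + 226) - 22 = (21 + 226) - 22 = 247 - 22 = 225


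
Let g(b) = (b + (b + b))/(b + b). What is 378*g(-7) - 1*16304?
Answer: -15737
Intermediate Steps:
g(b) = 3/2 (g(b) = (b + 2*b)/((2*b)) = (3*b)*(1/(2*b)) = 3/2)
378*g(-7) - 1*16304 = 378*(3/2) - 1*16304 = 567 - 16304 = -15737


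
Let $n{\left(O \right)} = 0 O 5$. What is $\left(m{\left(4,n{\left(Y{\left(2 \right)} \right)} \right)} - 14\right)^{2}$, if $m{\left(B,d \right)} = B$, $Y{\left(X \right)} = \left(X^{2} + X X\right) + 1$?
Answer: $100$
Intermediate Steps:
$Y{\left(X \right)} = 1 + 2 X^{2}$ ($Y{\left(X \right)} = \left(X^{2} + X^{2}\right) + 1 = 2 X^{2} + 1 = 1 + 2 X^{2}$)
$n{\left(O \right)} = 0$ ($n{\left(O \right)} = 0 \cdot 5 = 0$)
$\left(m{\left(4,n{\left(Y{\left(2 \right)} \right)} \right)} - 14\right)^{2} = \left(4 - 14\right)^{2} = \left(-10\right)^{2} = 100$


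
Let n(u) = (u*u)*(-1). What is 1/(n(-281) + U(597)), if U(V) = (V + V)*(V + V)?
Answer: 1/1346675 ≈ 7.4257e-7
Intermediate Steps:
n(u) = -u**2 (n(u) = u**2*(-1) = -u**2)
U(V) = 4*V**2 (U(V) = (2*V)*(2*V) = 4*V**2)
1/(n(-281) + U(597)) = 1/(-1*(-281)**2 + 4*597**2) = 1/(-1*78961 + 4*356409) = 1/(-78961 + 1425636) = 1/1346675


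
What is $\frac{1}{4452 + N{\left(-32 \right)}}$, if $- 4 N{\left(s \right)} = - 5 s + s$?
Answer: $\frac{1}{4420} \approx 0.00022624$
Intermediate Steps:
$N{\left(s \right)} = s$ ($N{\left(s \right)} = - \frac{- 5 s + s}{4} = - \frac{\left(-4\right) s}{4} = s$)
$\frac{1}{4452 + N{\left(-32 \right)}} = \frac{1}{4452 - 32} = \frac{1}{4420}$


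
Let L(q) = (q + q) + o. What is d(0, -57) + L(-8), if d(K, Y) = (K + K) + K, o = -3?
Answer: -19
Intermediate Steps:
d(K, Y) = 3*K (d(K, Y) = 2*K + K = 3*K)
L(q) = -3 + 2*q (L(q) = (q + q) - 3 = 2*q - 3 = -3 + 2*q)
d(0, -57) + L(-8) = 3*0 + (-3 + 2*(-8)) = 0 + (-3 - 16) = 0 - 19 = -19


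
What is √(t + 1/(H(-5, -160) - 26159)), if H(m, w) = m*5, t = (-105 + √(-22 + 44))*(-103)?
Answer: √(1853696011614 - 17654247792*√22)/13092 ≈ 101.65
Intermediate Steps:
t = 10815 - 103*√22 (t = (-105 + √22)*(-103) = 10815 - 103*√22 ≈ 10332.)
H(m, w) = 5*m
√(t + 1/(H(-5, -160) - 26159)) = √((10815 - 103*√22) + 1/(5*(-5) - 26159)) = √((10815 - 103*√22) + 1/(-25 - 26159)) = √((10815 - 103*√22) + 1/(-26184)) = √((10815 - 103*√22) - 1/26184) = √(283179959/26184 - 103*√22)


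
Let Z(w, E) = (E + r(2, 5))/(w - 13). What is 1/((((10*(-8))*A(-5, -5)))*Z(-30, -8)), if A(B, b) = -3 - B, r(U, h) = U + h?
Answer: -43/160 ≈ -0.26875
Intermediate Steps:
Z(w, E) = (7 + E)/(-13 + w) (Z(w, E) = (E + (2 + 5))/(w - 13) = (E + 7)/(-13 + w) = (7 + E)/(-13 + w))
1/((((10*(-8))*A(-5, -5)))*Z(-30, -8)) = 1/((((10*(-8))*(-3 - 1*(-5))))*(((7 - 8)/(-13 - 30)))) = 1/(((-80*(-3 + 5)))*((-1/(-43)))) = 1/(((-80*2))*((-1/43*(-1)))) = 1/((-160)*(1/43)) = -1/160*43 = -43/160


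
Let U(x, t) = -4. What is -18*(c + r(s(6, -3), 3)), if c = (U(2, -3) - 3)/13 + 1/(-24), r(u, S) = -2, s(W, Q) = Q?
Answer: 2415/52 ≈ 46.442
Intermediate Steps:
c = -181/312 (c = (-4 - 3)/13 + 1/(-24) = -7*1/13 + 1*(-1/24) = -7/13 - 1/24 = -181/312 ≈ -0.58013)
-18*(c + r(s(6, -3), 3)) = -18*(-181/312 - 2) = -18*(-805/312) = 2415/52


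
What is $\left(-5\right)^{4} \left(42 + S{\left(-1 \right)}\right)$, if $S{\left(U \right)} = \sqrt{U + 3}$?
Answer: $26250 + 625 \sqrt{2} \approx 27134.0$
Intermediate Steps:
$S{\left(U \right)} = \sqrt{3 + U}$
$\left(-5\right)^{4} \left(42 + S{\left(-1 \right)}\right) = \left(-5\right)^{4} \left(42 + \sqrt{3 - 1}\right) = 625 \left(42 + \sqrt{2}\right) = 26250 + 625 \sqrt{2}$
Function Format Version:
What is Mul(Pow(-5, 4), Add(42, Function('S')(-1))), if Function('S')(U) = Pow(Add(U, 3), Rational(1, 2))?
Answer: Add(26250, Mul(625, Pow(2, Rational(1, 2)))) ≈ 27134.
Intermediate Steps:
Function('S')(U) = Pow(Add(3, U), Rational(1, 2))
Mul(Pow(-5, 4), Add(42, Function('S')(-1))) = Mul(Pow(-5, 4), Add(42, Pow(Add(3, -1), Rational(1, 2)))) = Mul(625, Add(42, Pow(2, Rational(1, 2)))) = Add(26250, Mul(625, Pow(2, Rational(1, 2))))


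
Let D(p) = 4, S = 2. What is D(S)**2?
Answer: 16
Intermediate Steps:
D(S)**2 = 4**2 = 16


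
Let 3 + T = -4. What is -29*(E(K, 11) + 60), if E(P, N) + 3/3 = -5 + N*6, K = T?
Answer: -3480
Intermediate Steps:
T = -7 (T = -3 - 4 = -7)
K = -7
E(P, N) = -6 + 6*N (E(P, N) = -1 + (-5 + N*6) = -1 + (-5 + 6*N) = -6 + 6*N)
-29*(E(K, 11) + 60) = -29*((-6 + 6*11) + 60) = -29*((-6 + 66) + 60) = -29*(60 + 60) = -29*120 = -3480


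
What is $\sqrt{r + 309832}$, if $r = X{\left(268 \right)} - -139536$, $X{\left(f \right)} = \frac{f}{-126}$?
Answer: $\frac{5 \sqrt{7926814}}{21} \approx 670.35$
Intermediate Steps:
$X{\left(f \right)} = - \frac{f}{126}$ ($X{\left(f \right)} = f \left(- \frac{1}{126}\right) = - \frac{f}{126}$)
$r = \frac{8790634}{63}$ ($r = \left(- \frac{1}{126}\right) 268 - -139536 = - \frac{134}{63} + 139536 = \frac{8790634}{63} \approx 1.3953 \cdot 10^{5}$)
$\sqrt{r + 309832} = \sqrt{\frac{8790634}{63} + 309832} = \sqrt{\frac{28310050}{63}} = \frac{5 \sqrt{7926814}}{21}$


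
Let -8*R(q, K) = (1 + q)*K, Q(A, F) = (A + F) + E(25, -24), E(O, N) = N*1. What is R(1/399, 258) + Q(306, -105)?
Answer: 19241/133 ≈ 144.67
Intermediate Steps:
E(O, N) = N
Q(A, F) = -24 + A + F (Q(A, F) = (A + F) - 24 = -24 + A + F)
R(q, K) = -K*(1 + q)/8 (R(q, K) = -(1 + q)*K/8 = -K*(1 + q)/8)
R(1/399, 258) + Q(306, -105) = -⅛*258*(1 + 1/399) + (-24 + 306 - 105) = -⅛*258*(1 + 1/399) + 177 = -⅛*258*400/399 + 177 = -4300/133 + 177 = 19241/133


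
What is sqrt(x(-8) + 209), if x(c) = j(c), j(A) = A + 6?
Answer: 3*sqrt(23) ≈ 14.387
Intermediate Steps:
j(A) = 6 + A
x(c) = 6 + c
sqrt(x(-8) + 209) = sqrt((6 - 8) + 209) = sqrt(-2 + 209) = sqrt(207) = 3*sqrt(23)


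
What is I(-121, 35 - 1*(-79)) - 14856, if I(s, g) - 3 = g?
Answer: -14739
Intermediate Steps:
I(s, g) = 3 + g
I(-121, 35 - 1*(-79)) - 14856 = (3 + (35 - 1*(-79))) - 14856 = (3 + (35 + 79)) - 14856 = (3 + 114) - 14856 = 117 - 14856 = -14739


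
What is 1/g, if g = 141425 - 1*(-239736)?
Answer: 1/381161 ≈ 2.6236e-6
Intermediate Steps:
g = 381161 (g = 141425 + 239736 = 381161)
1/g = 1/381161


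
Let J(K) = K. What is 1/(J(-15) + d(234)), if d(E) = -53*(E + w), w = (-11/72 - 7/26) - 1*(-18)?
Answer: -936/12494321 ≈ -7.4914e-5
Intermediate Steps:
w = 16453/936 (w = (-11*1/72 - 7*1/26) + 18 = (-11/72 - 7/26) + 18 = -395/936 + 18 = 16453/936 ≈ 17.578)
d(E) = -872009/936 - 53*E (d(E) = -53*(E + 16453/936) = -53*(16453/936 + E) = -872009/936 - 53*E)
1/(J(-15) + d(234)) = 1/(-15 + (-872009/936 - 53*234)) = 1/(-15 + (-872009/936 - 12402)) = 1/(-15 - 12480281/936) = 1/(-12494321/936) = -936/12494321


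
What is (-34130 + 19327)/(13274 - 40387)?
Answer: 14803/27113 ≈ 0.54597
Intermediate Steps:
(-34130 + 19327)/(13274 - 40387) = -14803/(-27113) = -14803*(-1/27113) = 14803/27113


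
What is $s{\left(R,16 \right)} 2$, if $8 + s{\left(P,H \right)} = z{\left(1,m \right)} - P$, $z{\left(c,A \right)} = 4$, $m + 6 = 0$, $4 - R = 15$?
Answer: $14$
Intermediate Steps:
$R = -11$ ($R = 4 - 15 = -11$)
$m = -6$ ($m = -6 + 0 = -6$)
$s{\left(P,H \right)} = -4 - P$ ($s{\left(P,H \right)} = -8 - \left(-4 + P\right) = -4 - P$)
$s{\left(R,16 \right)} 2 = \left(-4 - -11\right) 2 = \left(-4 + 11\right) 2 = 7 \cdot 2 = 14$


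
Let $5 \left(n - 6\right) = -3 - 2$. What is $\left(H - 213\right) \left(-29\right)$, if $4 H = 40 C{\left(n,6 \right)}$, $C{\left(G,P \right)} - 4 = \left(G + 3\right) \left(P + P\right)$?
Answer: $-22823$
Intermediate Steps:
$n = 5$ ($n = 6 + \frac{-3 - 2}{5} = 6 + \frac{1}{5} \left(-5\right) = 6 - 1 = 5$)
$C{\left(G,P \right)} = 4 + 2 P \left(3 + G\right)$ ($C{\left(G,P \right)} = 4 + \left(G + 3\right) \left(P + P\right) = 4 + \left(3 + G\right) 2 P = 4 + 2 P \left(3 + G\right)$)
$H = 1000$ ($H = \frac{40 \left(4 + 6 \cdot 6 + 2 \cdot 5 \cdot 6\right)}{4} = \frac{40 \left(4 + 36 + 60\right)}{4} = \frac{40 \cdot 100}{4} = \frac{1}{4} \cdot 4000 = 1000$)
$\left(H - 213\right) \left(-29\right) = \left(1000 - 213\right) \left(-29\right) = 787 \left(-29\right) = -22823$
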